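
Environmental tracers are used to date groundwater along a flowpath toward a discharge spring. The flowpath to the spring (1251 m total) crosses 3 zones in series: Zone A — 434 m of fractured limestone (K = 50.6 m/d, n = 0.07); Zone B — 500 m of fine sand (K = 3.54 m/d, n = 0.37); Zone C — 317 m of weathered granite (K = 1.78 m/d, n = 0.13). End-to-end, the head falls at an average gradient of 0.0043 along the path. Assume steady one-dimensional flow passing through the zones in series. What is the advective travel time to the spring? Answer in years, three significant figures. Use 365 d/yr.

For zones in series the flux q is common to all zones; the equivalent conductivity is the harmonic (thickness-weighted) mean, K_eq = L_total / Σ(L_j/K_j).
Σ(L/K) = 434/50.6 + 500/3.54 + 317/1.78 = 8.577 + 141.2 + 178.1 = 327.9 d
K_eq = L_total / Σ(L/K) = 1251 / 327.9 = 3.815 m/d
q = K_eq · i = 3.815 × 0.0043 = 0.01640 m/d (same in every zone)
Zone A: v = q/n = 0.01640/0.07 = 0.2344 m/d → t_A = 434/0.2344 = 1852 d
Zone B: v = q/n = 0.01640/0.37 = 0.04434 m/d → t_B = 500/0.04434 = 11280 d
Zone C: v = q/n = 0.01640/0.13 = 0.1262 m/d → t_C = 317/0.1262 = 2512 d
Total t = 1852 + 11280 + 2512 = 15640 d
   = 15640 / 365 = 42.9 yr

42.9 years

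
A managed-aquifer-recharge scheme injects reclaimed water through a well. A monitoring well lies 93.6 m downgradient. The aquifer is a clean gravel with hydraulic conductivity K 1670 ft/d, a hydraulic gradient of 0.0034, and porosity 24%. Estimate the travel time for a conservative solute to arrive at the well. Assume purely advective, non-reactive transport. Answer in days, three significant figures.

13.0 days

K = 1670 ft/d × 0.3048 = 509.0 m/d
Darcy flux q = K·i = 509.0 × 0.0034 = 1.731 m/d
v = Ki/n = 509.0·0.0034/0.24 = 7.211 m/d
t = L / v = 93.6 / 7.211 = 12.98 d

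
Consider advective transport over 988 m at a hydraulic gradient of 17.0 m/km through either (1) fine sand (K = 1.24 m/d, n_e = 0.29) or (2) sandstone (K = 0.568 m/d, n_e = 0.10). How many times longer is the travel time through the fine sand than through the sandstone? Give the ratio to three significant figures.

Unit 1 (fine sand): v = 1.24×0.017/0.29 = 0.07269 m/d, t = 988/0.07269 = 13590 d
Unit 2 (sandstone): v = 0.568×0.017/0.10 = 0.09656 m/d, t = 988/0.09656 = 10230 d
t(fine sand) / t(sandstone) = 13590/10230 = 1.33

1.33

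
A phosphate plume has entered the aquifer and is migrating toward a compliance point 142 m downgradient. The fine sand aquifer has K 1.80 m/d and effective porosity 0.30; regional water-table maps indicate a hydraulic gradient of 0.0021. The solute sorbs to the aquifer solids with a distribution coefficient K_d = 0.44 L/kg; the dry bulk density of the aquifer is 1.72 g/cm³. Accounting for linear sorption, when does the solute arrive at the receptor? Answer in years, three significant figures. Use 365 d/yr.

109 years

Darcy flux q = K·i = 1.80 × 0.0021 = 0.003780 m/d
v_s = q/n_e = 0.003780/0.30 = 0.01260 m/d
Retardation R = 1 + ρ_b·K_d/n = 1 + 1.72×0.44/0.30 = 3.523
Contaminant velocity v_c = v/R = 0.01260/3.523 = 0.003577 m/d
t = L/v_c = 142/0.003577 = 39700 d
   = 39700/365 = 109 yr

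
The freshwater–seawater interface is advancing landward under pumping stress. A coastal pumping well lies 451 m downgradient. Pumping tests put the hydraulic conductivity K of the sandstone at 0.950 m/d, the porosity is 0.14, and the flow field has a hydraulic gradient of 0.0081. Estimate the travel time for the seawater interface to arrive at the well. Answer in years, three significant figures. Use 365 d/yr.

q = Ki = 0.950 × 0.0081 = 0.007695 m/d
Seepage velocity v = q / n = 0.007695 / 0.14 = 0.05496 m/d
t = L / v = 451 / 0.05496 = 8205 d
   = 8205 / 365 = 22.5 yr

22.5 years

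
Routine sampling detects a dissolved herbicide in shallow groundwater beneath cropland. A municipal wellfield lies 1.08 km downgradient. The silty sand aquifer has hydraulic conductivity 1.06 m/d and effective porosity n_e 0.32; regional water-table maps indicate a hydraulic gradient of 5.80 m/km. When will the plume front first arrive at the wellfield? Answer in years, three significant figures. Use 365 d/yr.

Darcy flux q = K·i = 1.06 × 0.0058 = 0.006148 m/d
v = Ki/n = 1.06·0.0058/0.32 = 0.01921 m/d
L = 1.08 km = 1080 m
t = L / v = 1080 / 0.01921 = 56210 d
   = 56210 / 365 = 154 yr

154 years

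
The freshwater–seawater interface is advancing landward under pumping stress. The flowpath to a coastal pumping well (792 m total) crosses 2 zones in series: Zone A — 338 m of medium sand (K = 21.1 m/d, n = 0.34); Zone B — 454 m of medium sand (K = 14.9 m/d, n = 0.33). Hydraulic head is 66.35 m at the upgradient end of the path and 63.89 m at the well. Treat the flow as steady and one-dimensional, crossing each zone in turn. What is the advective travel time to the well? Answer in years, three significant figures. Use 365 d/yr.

13.7 years

Total head drop ΔH = 66.35 − 63.89 = 2.46 m
Steady 1-D flow in series ⇒ the Darcy flux q is identical in every zone and the zone head losses add (resistances L/K in series).
Σ(L/K) = 338/21.1 + 454/14.9 = 16.02 + 30.47 = 46.49 d
q = ΔH / Σ(L/K) = 2.46 / 46.49 = 0.05292 m/d (same in every zone)
Zone A: v = q/n = 0.05292/0.34 = 0.1556 m/d → t_A = 338/0.1556 = 2172 d
Zone B: v = q/n = 0.05292/0.33 = 0.1604 m/d → t_B = 454/0.1604 = 2831 d
Total t = 2172 + 2831 = 5003 d
   = 5003 / 365 = 13.7 yr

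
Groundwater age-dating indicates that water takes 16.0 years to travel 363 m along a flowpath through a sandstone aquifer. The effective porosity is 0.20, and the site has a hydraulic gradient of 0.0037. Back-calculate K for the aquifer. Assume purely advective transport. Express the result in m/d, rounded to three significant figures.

3.36 m/d

t = 16.0 years = 5840 d
v = L / t = 363 / 5840 = 0.06216 m/d
K = v · n / i = 0.06216 × 0.20 / 0.0037 = 3.36 m/d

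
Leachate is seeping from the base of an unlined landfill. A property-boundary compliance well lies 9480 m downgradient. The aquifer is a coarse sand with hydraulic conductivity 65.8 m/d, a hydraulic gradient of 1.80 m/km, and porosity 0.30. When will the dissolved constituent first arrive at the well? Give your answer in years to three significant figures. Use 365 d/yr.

q = Ki = 65.8 × 0.0018 = 0.1184 m/d
v_s = q/n_e = 0.1184/0.30 = 0.3948 m/d
t = L / v = 9480 / 0.3948 = 24010 d
   = 24010 / 365 = 65.8 yr

65.8 years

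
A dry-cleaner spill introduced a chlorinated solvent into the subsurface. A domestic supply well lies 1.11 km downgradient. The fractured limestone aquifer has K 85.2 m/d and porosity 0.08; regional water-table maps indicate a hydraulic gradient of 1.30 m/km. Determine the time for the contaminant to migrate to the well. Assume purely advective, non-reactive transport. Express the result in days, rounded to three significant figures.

802 days

q = Ki = 85.2 × 0.0013 = 0.1108 m/d
Average linear velocity = 0.1108 / 0.08 = 1.384 m/d
L = 1.11 km = 1110 m
t = L / v = 1110 / 1.384 = 801.7 d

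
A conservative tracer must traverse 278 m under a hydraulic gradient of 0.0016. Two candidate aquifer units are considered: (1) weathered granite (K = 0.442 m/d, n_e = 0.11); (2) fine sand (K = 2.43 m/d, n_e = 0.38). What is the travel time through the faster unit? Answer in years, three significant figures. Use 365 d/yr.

74.4 years

Unit 1 (weathered granite): v = 0.442×0.0016/0.11 = 0.006429 m/d, t = 278/0.006429 = 43240 d
Unit 2 (fine sand): v = 2.43×0.0016/0.38 = 0.01023 m/d, t = 278/0.01023 = 27170 d
Faster: 27170 d / 365 = 74.4 yr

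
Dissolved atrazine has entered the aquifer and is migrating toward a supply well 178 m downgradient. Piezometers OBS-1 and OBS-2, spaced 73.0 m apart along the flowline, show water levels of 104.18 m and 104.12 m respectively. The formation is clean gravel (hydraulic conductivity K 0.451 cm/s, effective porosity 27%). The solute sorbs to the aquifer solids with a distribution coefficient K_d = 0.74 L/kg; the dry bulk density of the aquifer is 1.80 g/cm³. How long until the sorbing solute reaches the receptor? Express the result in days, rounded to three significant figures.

890 days

Hydraulic gradient i = (104.18 − 104.12) / 73.0 = 0.06 / 73.0 = 8.219e-4
K = 0.451 cm/s × 864 = 389.7 m/d
Specific discharge q = 389.7 × 8.219e-4 = 0.3203 m/d
Average linear velocity = 0.3203 / 0.27 = 1.186 m/d
Retardation R = 1 + ρ_b·K_d/n = 1 + 1.80×0.74/0.27 = 5.933
Contaminant velocity v_c = v/R = 1.186/5.933 = 0.1999 m/d
t = L/v_c = 178/0.1999 = 890.4 d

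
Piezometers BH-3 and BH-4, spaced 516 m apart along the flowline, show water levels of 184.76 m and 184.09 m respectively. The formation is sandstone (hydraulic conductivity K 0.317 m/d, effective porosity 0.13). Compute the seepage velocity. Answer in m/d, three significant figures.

0.00317 m/d

Hydraulic gradient i = (184.76 − 184.09) / 516 = 0.67 / 516 = 0.001298
Specific discharge q = 0.317 × 0.001298 = 4.116e-4 m/d
v_s = q/n_e = 4.116e-4/0.13 = 0.003166 m/d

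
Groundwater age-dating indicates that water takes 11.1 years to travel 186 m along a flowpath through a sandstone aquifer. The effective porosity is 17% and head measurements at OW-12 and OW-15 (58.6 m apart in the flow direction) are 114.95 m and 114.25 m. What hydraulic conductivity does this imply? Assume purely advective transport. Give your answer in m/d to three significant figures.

Hydraulic gradient i = (114.95 − 114.25) / 58.6 = 0.70 / 58.6 = 0.01195
t = 11.1 years = 4052 d
v = L / t = 186 / 4052 = 0.04591 m/d
K = v · n / i = 0.04591 × 0.17 / 0.01195 = 0.653 m/d

0.653 m/d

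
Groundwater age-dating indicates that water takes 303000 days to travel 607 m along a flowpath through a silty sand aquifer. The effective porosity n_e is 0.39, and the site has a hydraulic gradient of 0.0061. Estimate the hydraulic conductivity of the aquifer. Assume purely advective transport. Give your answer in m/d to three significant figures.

v = L / t = 607 / 303000 = 0.002003 m/d
K = v · n / i = 0.002003 × 0.39 / 0.0061 = 0.128 m/d

0.128 m/d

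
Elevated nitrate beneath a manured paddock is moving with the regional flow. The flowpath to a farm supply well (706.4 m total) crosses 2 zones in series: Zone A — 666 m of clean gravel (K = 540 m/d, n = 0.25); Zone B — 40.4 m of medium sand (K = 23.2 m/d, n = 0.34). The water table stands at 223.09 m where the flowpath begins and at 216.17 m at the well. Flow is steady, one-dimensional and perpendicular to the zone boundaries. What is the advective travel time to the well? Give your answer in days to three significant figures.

Total head drop ΔH = 223.09 − 216.17 = 6.92 m
Continuity: the same q passes through each zone, so ΔH = q·Σ(L_j/K_j) — the zones act as resistances in series.
Σ(L/K) = 666/540 + 40.4/23.2 = 1.233 + 1.741 = 2.975 d
q = ΔH / Σ(L/K) = 6.92 / 2.975 = 2.326 m/d (same in every zone)
Zone A: v = q/n = 2.326/0.25 = 9.305 m/d → t_A = 666/9.305 = 71.57 d
Zone B: v = q/n = 2.326/0.34 = 6.842 m/d → t_B = 40.4/6.842 = 5.905 d
Total t = 71.57 + 5.905 = 77.48 d

77.5 days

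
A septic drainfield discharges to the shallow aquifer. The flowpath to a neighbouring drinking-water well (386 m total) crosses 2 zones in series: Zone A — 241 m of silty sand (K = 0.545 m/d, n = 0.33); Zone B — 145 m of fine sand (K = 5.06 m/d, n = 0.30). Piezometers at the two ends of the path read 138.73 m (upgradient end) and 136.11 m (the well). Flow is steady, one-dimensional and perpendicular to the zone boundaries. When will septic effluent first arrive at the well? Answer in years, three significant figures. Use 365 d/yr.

Total head drop ΔH = 138.73 − 136.11 = 2.62 m
Continuity: the same q passes through each zone, so ΔH = q·Σ(L_j/K_j) — the zones act as resistances in series.
Σ(L/K) = 241/0.545 + 145/5.06 = 442.2 + 28.66 = 470.9 d
q = ΔH / Σ(L/K) = 2.62 / 470.9 = 0.005564 m/d (same in every zone)
Zone A: v = q/n = 0.005564/0.33 = 0.01686 m/d → t_A = 241/0.01686 = 14290 d
Zone B: v = q/n = 0.005564/0.30 = 0.01855 m/d → t_B = 145/0.01855 = 7818 d
Total t = 14290 + 7818 = 22110 d
   = 22110 / 365 = 60.6 yr

60.6 years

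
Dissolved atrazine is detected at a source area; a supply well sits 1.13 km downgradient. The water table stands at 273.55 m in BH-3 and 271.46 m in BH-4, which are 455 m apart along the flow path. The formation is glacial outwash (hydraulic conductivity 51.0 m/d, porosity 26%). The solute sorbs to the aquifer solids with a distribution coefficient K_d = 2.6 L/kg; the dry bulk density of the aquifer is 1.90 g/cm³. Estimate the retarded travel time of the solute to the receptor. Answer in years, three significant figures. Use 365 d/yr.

68.7 years

Hydraulic gradient i = (273.55 − 271.46) / 455 = 2.09 / 455 = 0.004593
Specific discharge q = 51.0 × 0.004593 = 0.2343 m/d
Seepage velocity v = q / n = 0.2343 / 0.26 = 0.9010 m/d
Retardation R = 1 + ρ_b·K_d/n = 1 + 1.90×2.6/0.26 = 20.00
Contaminant velocity v_c = v/R = 0.9010/20.00 = 0.04505 m/d
L = 1.13 km = 1130 m
t = L/v_c = 1130/0.04505 = 25080 d
   = 25080/365 = 68.7 yr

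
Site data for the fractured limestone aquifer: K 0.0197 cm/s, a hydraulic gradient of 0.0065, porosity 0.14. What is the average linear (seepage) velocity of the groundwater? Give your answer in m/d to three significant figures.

0.790 m/d

K = 0.0197 cm/s × 864 = 17.02 m/d
q = Ki = 17.02 × 0.0065 = 0.1106 m/d
v_s = q/n_e = 0.1106/0.14 = 0.7903 m/d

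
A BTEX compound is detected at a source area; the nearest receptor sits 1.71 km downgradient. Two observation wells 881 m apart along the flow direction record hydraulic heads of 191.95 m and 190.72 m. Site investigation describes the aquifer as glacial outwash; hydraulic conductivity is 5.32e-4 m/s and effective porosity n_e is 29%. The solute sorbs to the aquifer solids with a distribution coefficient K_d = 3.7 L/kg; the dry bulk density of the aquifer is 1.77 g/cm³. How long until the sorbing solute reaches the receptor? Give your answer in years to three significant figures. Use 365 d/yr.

499 years

Hydraulic gradient i = (191.95 − 190.72) / 881 = 1.23 / 881 = 0.001396
K = 5.32e-4 m/s × 86400 s/d = 45.96 m/d
q = Ki = 45.96 × 0.001396 = 0.06417 m/d
Seepage velocity v = q / n = 0.06417 / 0.29 = 0.2213 m/d
Retardation R = 1 + ρ_b·K_d/n = 1 + 1.77×3.7/0.29 = 23.58
Contaminant velocity v_c = v/R = 0.2213/23.58 = 0.009383 m/d
L = 1.71 km = 1710 m
t = L/v_c = 1710/0.009383 = 182200 d
   = 182200/365 = 499 yr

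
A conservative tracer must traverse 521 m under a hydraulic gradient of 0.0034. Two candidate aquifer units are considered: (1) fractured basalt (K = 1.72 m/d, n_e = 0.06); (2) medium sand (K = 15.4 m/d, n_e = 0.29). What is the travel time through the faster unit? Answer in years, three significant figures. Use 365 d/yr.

Unit 1 (fractured basalt): v = 1.72×0.0034/0.06 = 0.09747 m/d, t = 521/0.09747 = 5345 d
Unit 2 (medium sand): v = 15.4×0.0034/0.29 = 0.1806 m/d, t = 521/0.1806 = 2886 d
Faster: 2886 d / 365 = 7.91 yr

7.91 years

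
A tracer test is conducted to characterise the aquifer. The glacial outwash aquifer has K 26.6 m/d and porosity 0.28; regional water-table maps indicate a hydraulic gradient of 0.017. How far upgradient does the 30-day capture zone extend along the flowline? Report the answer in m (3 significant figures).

q = Ki = 26.6 × 0.017 = 0.4522 m/d
v_s = q/n_e = 0.4522/0.28 = 1.615 m/d
L = v × T = 1.615 × 30 = 48.45 m

48.5 m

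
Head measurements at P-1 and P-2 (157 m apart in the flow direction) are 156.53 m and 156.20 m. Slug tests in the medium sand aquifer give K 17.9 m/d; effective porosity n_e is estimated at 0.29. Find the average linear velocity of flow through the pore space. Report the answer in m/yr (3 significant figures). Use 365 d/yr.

Hydraulic gradient i = (156.53 − 156.20) / 157 = 0.33 / 157 = 0.002102
q = Ki = 17.9 × 0.002102 = 0.03762 m/d
Average linear velocity = 0.03762 / 0.29 = 0.1297 m/d
   = 0.1297 × 365 = 47.4 m/yr

47.4 m/yr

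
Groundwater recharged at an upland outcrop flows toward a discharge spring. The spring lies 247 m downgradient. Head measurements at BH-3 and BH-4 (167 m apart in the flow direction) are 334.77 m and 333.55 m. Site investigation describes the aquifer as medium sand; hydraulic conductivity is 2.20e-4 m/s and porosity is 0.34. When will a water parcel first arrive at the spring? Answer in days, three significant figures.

605 days

Hydraulic gradient i = (334.77 − 333.55) / 167 = 1.22 / 167 = 0.007305
K = 2.20e-4 m/s × 86400 s/d = 19.01 m/d
q = Ki = 19.01 × 0.007305 = 0.1389 m/d
v_s = q/n_e = 0.1389/0.34 = 0.4084 m/d
t = L / v = 247 / 0.4084 = 604.8 d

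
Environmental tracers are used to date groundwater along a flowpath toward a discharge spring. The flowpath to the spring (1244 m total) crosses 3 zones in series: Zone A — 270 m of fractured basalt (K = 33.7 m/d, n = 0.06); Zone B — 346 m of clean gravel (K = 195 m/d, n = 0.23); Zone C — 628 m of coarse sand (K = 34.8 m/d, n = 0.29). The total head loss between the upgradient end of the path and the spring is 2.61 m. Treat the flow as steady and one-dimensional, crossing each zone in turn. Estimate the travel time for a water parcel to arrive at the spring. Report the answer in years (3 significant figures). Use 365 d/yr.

8.12 years

Continuity: the same q passes through each zone, so ΔH = q·Σ(L_j/K_j) — the zones act as resistances in series.
Σ(L/K) = 270/33.7 + 346/195 + 628/34.8 = 8.012 + 1.774 + 18.05 = 27.83 d
q = ΔH / Σ(L/K) = 2.61 / 27.83 = 0.09378 m/d (same in every zone)
Zone A: v = q/n = 0.09378/0.06 = 1.563 m/d → t_A = 270/1.563 = 172.8 d
Zone B: v = q/n = 0.09378/0.23 = 0.4077 m/d → t_B = 346/0.4077 = 848.6 d
Zone C: v = q/n = 0.09378/0.29 = 0.3234 m/d → t_C = 628/0.3234 = 1942 d
Total t = 172.8 + 848.6 + 1942 = 2963 d
   = 2963 / 365 = 8.12 yr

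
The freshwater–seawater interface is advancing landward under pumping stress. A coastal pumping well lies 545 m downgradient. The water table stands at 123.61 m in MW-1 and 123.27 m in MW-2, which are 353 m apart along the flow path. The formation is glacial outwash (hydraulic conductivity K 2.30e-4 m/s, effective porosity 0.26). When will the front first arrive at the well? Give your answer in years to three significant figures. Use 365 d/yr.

20.3 years

Hydraulic gradient i = (123.61 − 123.27) / 353 = 0.34 / 353 = 9.632e-4
K = 2.30e-4 m/s × 86400 s/d = 19.87 m/d
q = Ki = 19.87 × 9.632e-4 = 0.01914 m/d
Seepage velocity v = q / n = 0.01914 / 0.26 = 0.07362 m/d
t = L / v = 545 / 0.07362 = 7403 d
   = 7403 / 365 = 20.3 yr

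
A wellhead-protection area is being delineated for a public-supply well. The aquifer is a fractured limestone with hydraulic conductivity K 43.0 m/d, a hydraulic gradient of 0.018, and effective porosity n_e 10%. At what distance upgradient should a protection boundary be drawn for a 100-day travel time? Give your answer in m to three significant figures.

q = Ki = 43.0 × 0.018 = 0.7740 m/d
v_s = q/n_e = 0.7740/0.10 = 7.740 m/d
L = v × T = 7.740 × 100 = 774.0 m

774 m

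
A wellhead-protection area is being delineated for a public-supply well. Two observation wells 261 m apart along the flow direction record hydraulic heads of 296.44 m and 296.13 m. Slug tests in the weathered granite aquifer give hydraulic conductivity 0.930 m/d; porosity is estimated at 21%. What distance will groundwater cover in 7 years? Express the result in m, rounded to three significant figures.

Hydraulic gradient i = (296.44 − 296.13) / 261 = 0.31 / 261 = 0.001188
Darcy flux q = K·i = 0.930 × 0.001188 = 0.001105 m/d
Seepage velocity v = q / n = 0.001105 / 0.21 = 0.005260 m/d
T = 7 yr × 365 = 2555 d
L = v × T = 0.005260 × 2555 = 13.44 m

13.4 m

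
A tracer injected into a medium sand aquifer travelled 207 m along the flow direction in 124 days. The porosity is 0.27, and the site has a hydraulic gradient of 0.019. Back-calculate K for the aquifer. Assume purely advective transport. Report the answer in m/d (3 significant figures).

23.7 m/d

v = L / t = 207 / 124 = 1.669 m/d
K = v · n / i = 1.669 × 0.27 / 0.019 = 23.7 m/d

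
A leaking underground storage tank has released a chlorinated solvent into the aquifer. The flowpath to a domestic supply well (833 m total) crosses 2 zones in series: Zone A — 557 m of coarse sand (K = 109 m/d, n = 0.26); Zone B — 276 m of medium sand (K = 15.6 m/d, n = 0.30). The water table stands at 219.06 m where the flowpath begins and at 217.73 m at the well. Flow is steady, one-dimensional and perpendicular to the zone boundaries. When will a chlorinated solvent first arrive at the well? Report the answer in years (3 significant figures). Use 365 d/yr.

Total head drop ΔH = 219.06 − 217.73 = 1.33 m
Continuity: the same q passes through each zone, so ΔH = q·Σ(L_j/K_j) — the zones act as resistances in series.
Σ(L/K) = 557/109 + 276/15.6 = 5.110 + 17.69 = 22.80 d
q = ΔH / Σ(L/K) = 1.33 / 22.80 = 0.05833 m/d (same in every zone)
Zone A: v = q/n = 0.05833/0.26 = 0.2243 m/d → t_A = 557/0.2243 = 2483 d
Zone B: v = q/n = 0.05833/0.30 = 0.1944 m/d → t_B = 276/0.1944 = 1420 d
Total t = 2483 + 1420 = 3902 d
   = 3902 / 365 = 10.7 yr

10.7 years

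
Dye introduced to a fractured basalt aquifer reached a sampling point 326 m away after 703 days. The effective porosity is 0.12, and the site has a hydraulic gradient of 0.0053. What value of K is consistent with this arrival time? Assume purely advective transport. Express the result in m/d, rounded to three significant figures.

10.5 m/d

v = L / t = 326 / 703 = 0.4637 m/d
K = v · n / i = 0.4637 × 0.12 / 0.0053 = 10.5 m/d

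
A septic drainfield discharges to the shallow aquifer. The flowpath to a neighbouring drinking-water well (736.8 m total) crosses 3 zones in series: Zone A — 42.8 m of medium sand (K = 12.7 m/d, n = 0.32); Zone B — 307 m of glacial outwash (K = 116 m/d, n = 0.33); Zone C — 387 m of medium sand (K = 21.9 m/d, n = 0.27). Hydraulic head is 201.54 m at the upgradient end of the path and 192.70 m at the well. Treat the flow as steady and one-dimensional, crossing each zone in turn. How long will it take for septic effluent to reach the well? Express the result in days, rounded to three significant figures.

Total head drop ΔH = 201.54 − 192.70 = 8.84 m
Steady 1-D flow in series ⇒ the Darcy flux q is identical in every zone and the zone head losses add (resistances L/K in series).
Σ(L/K) = 42.8/12.7 + 307/116 + 387/21.9 = 3.370 + 2.647 + 17.67 = 23.69 d
q = ΔH / Σ(L/K) = 8.84 / 23.69 = 0.3732 m/d (same in every zone)
Zone A: v = q/n = 0.3732/0.32 = 1.166 m/d → t_A = 42.8/1.166 = 36.70 d
Zone B: v = q/n = 0.3732/0.33 = 1.131 m/d → t_B = 307/1.131 = 271.5 d
Zone C: v = q/n = 0.3732/0.27 = 1.382 m/d → t_C = 387/1.382 = 280.0 d
Total t = 36.70 + 271.5 + 280.0 = 588.2 d

588 days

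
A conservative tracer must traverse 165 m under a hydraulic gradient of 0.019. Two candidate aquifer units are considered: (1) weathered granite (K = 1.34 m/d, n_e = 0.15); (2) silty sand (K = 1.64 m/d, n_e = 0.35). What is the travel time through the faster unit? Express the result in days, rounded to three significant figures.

972 days

Unit 1 (weathered granite): v = 1.34×0.019/0.15 = 0.1697 m/d, t = 165/0.1697 = 972.1 d
Unit 2 (silty sand): v = 1.64×0.019/0.35 = 0.08903 m/d, t = 165/0.08903 = 1853 d
Faster unit: t = 972 d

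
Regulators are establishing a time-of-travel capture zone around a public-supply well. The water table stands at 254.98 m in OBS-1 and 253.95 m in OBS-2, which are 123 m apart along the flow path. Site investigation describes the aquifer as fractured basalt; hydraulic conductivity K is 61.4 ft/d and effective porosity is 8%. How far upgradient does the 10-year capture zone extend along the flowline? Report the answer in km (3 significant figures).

Hydraulic gradient i = (254.98 − 253.95) / 123 = 1.03 / 123 = 0.008374
K = 61.4 ft/d × 0.3048 = 18.71 m/d
q = Ki = 18.71 × 0.008374 = 0.1567 m/d
Seepage velocity v = q / n = 0.1567 / 0.08 = 1.959 m/d
T = 10 yr × 365 = 3650 d
L = v × T = 1.959 × 3650 = 7150 m
   = 7.15 km

7.15 km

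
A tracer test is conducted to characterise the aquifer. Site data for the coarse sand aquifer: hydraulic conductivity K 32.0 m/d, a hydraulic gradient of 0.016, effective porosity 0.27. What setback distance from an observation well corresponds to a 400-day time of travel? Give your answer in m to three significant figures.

759 m

Darcy flux q = K·i = 32.0 × 0.016 = 0.5120 m/d
Average linear velocity = 0.5120 / 0.27 = 1.896 m/d
L = v × T = 1.896 × 400 = 758.5 m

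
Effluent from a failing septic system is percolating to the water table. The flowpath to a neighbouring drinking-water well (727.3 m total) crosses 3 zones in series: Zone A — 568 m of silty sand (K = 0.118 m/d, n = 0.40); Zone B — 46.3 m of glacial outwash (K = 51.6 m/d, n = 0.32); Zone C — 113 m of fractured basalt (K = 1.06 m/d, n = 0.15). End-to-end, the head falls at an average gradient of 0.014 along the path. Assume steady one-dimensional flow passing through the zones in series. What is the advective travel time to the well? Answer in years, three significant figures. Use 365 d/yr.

343 years

For zones in series the flux q is common to all zones; the equivalent conductivity is the harmonic (thickness-weighted) mean, K_eq = L_total / Σ(L_j/K_j).
Σ(L/K) = 568/0.118 + 46.3/51.6 + 113/1.06 = 4814 + 0.8973 + 106.6 = 4921 d
K_eq = L_total / Σ(L/K) = 727.3 / 4921 = 0.1478 m/d
q = K_eq · i = 0.1478 × 0.014 = 0.002069 m/d (same in every zone)
Zone A: v = q/n = 0.002069/0.40 = 0.005173 m/d → t_A = 568/0.005173 = 109800 d
Zone B: v = q/n = 0.002069/0.32 = 0.006466 m/d → t_B = 46.3/0.006466 = 7161 d
Zone C: v = q/n = 0.002069/0.15 = 0.01379 m/d → t_C = 113/0.01379 = 8192 d
Total t = 109800 + 7161 + 8192 = 125200 d
   = 125200 / 365 = 343 yr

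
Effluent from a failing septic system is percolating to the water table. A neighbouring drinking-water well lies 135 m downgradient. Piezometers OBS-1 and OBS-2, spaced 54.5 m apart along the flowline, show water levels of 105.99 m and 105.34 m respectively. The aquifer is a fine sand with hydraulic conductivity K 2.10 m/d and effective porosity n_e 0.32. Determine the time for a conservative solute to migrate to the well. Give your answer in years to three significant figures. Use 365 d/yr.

4.73 years

Hydraulic gradient i = (105.99 − 105.34) / 54.5 = 0.65 / 54.5 = 0.01193
Darcy flux q = K·i = 2.10 × 0.01193 = 0.02505 m/d
Average linear velocity = 0.02505 / 0.32 = 0.07827 m/d
t = L / v = 135 / 0.07827 = 1725 d
   = 1725 / 365 = 4.73 yr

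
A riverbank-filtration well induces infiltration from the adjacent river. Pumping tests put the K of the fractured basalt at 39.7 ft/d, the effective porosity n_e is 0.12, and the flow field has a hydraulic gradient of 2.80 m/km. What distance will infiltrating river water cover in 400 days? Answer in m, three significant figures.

113 m

K = 39.7 ft/d × 0.3048 = 12.10 m/d
Specific discharge q = 12.10 × 0.0028 = 0.03388 m/d
v = Ki/n = 12.10·0.0028/0.12 = 0.2823 m/d
L = v × T = 0.2823 × 400 = 112.9 m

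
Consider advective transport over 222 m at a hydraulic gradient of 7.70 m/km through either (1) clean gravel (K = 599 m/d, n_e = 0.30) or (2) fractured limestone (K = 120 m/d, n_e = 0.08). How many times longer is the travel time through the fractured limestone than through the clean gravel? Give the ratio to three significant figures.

1.33

Unit 1 (clean gravel): v = 599×0.0077/0.30 = 15.37 m/d, t = 222/15.37 = 14.44 d
Unit 2 (fractured limestone): v = 120×0.0077/0.08 = 11.55 m/d, t = 222/11.55 = 19.22 d
t(fractured limestone) / t(clean gravel) = 19.22/14.44 = 1.33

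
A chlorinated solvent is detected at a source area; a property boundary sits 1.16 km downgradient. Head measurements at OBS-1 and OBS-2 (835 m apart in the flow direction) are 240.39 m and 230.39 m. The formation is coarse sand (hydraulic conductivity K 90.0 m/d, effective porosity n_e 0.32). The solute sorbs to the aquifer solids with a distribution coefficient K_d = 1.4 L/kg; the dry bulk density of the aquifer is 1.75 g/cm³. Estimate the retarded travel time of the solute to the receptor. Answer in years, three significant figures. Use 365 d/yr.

8.17 years

Hydraulic gradient i = (240.39 − 230.39) / 835 = 10.00 / 835 = 0.01198
Specific discharge q = 90.0 × 0.01198 = 1.078 m/d
Seepage velocity v = q / n = 1.078 / 0.32 = 3.368 m/d
Retardation R = 1 + ρ_b·K_d/n = 1 + 1.75×1.4/0.32 = 8.656
Contaminant velocity v_c = v/R = 3.368/8.656 = 0.3891 m/d
L = 1.16 km = 1160 m
t = L/v_c = 1160/0.3891 = 2981 d
   = 2981/365 = 8.17 yr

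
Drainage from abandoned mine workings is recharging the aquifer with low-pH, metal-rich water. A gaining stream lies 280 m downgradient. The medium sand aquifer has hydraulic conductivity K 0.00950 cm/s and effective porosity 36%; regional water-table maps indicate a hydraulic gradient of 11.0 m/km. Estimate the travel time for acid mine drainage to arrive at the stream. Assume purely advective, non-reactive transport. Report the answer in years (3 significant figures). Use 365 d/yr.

K = 0.00950 cm/s × 864 = 8.208 m/d
Darcy flux q = K·i = 8.208 × 0.011 = 0.09029 m/d
v_s = q/n_e = 0.09029/0.36 = 0.2508 m/d
t = L / v = 280 / 0.2508 = 1116 d
   = 1116 / 365 = 3.06 yr

3.06 years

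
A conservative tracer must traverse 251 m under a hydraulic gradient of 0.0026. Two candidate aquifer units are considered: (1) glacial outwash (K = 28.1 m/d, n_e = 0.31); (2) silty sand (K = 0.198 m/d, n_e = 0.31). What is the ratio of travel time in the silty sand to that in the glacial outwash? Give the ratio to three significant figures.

Unit 1 (glacial outwash): v = 28.1×0.0026/0.31 = 0.2357 m/d, t = 251/0.2357 = 1065 d
Unit 2 (silty sand): v = 0.198×0.0026/0.31 = 0.001661 m/d, t = 251/0.001661 = 151100 d
t(silty sand) / t(glacial outwash) = 151100/1065 = 142

142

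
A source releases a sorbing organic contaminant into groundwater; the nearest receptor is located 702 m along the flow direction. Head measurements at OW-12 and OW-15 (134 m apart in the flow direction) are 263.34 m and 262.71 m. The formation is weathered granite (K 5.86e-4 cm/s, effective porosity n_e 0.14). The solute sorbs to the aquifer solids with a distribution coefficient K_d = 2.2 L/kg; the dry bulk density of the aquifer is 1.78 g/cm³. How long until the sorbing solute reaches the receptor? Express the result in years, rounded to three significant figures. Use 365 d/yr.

3280 years

Hydraulic gradient i = (263.34 − 262.71) / 134 = 0.63 / 134 = 0.004701
K = 5.86e-4 cm/s × 864 = 0.5063 m/d
Darcy flux q = K·i = 0.5063 × 0.004701 = 0.002380 m/d
v = Ki/n = 0.5063·0.004701/0.14 = 0.01700 m/d
Retardation R = 1 + ρ_b·K_d/n = 1 + 1.78×2.2/0.14 = 28.97
Contaminant velocity v_c = v/R = 0.01700/28.97 = 5.869e-4 m/d
t = L/v_c = 702/5.869e-4 = 1.196e6 d
   = 1.196e6/365 = 3280 yr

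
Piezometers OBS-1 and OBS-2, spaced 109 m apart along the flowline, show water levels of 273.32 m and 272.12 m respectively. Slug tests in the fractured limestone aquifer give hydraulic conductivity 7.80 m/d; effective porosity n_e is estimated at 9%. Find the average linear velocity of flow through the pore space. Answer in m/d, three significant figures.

Hydraulic gradient i = (273.32 − 272.12) / 109 = 1.20 / 109 = 0.01101
q = Ki = 7.80 × 0.01101 = 0.08587 m/d
Average linear velocity = 0.08587 / 0.09 = 0.9541 m/d

0.954 m/d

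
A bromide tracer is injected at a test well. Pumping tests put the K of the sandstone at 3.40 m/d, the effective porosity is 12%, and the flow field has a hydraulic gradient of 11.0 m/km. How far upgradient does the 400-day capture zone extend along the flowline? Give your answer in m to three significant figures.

Specific discharge q = 3.40 × 0.011 = 0.03740 m/d
Seepage velocity v = q / n = 0.03740 / 0.12 = 0.3117 m/d
L = v × T = 0.3117 × 400 = 124.7 m

125 m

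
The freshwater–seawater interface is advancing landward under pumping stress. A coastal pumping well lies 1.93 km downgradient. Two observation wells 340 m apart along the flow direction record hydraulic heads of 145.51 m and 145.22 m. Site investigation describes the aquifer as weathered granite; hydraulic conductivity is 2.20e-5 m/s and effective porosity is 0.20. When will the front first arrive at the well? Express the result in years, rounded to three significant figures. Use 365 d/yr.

652 years

Hydraulic gradient i = (145.51 − 145.22) / 340 = 0.29 / 340 = 8.529e-4
K = 2.20e-5 m/s × 86400 s/d = 1.901 m/d
Specific discharge q = 1.901 × 8.529e-4 = 0.001621 m/d
v_s = q/n_e = 0.001621/0.20 = 0.008106 m/d
L = 1.93 km = 1930 m
t = L / v = 1930 / 0.008106 = 238100 d
   = 238100 / 365 = 652 yr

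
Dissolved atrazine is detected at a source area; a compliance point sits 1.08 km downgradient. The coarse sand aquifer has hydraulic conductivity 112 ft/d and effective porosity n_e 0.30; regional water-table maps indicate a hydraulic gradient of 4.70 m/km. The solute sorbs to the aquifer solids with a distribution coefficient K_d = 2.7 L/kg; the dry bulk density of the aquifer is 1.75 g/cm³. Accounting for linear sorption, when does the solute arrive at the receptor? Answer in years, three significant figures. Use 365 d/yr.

92.7 years

K = 112 ft/d × 0.3048 = 34.14 m/d
q = Ki = 34.14 × 0.0047 = 0.1604 m/d
v = Ki/n = 34.14·0.0047/0.30 = 0.5348 m/d
Retardation R = 1 + ρ_b·K_d/n = 1 + 1.75×2.7/0.30 = 16.75
Contaminant velocity v_c = v/R = 0.5348/16.75 = 0.03193 m/d
L = 1.08 km = 1080 m
t = L/v_c = 1080/0.03193 = 33820 d
   = 33820/365 = 92.7 yr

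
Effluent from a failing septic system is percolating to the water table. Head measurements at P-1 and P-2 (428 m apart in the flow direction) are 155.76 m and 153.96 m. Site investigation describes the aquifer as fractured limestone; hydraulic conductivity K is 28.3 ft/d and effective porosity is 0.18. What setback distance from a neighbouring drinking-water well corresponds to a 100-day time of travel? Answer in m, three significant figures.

Hydraulic gradient i = (155.76 − 153.96) / 428 = 1.80 / 428 = 0.004206
K = 28.3 ft/d × 0.3048 = 8.626 m/d
Darcy flux q = K·i = 8.626 × 0.004206 = 0.03628 m/d
Seepage velocity v = q / n = 0.03628 / 0.18 = 0.2015 m/d
L = v × T = 0.2015 × 100 = 20.15 m

20.2 m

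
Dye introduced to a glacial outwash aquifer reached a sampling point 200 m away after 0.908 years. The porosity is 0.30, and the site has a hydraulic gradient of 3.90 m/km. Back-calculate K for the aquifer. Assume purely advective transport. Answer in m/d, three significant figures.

46.4 m/d

t = 0.908 years = 331.4 d
v = L / t = 200 / 331.4 = 0.6035 m/d
K = v · n / i = 0.6035 × 0.30 / 0.0039 = 46.4 m/d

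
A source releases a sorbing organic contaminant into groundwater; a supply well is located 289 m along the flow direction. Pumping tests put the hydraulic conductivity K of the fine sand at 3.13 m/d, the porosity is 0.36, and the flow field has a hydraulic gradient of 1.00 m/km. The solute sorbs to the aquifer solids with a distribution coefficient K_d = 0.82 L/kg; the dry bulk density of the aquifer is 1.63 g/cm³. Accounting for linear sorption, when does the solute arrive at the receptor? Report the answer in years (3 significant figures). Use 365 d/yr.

429 years

Darcy flux q = K·i = 3.13 × 0.0010 = 0.003130 m/d
Seepage velocity v = q / n = 0.003130 / 0.36 = 0.008694 m/d
Retardation R = 1 + ρ_b·K_d/n = 1 + 1.63×0.82/0.36 = 4.713
Contaminant velocity v_c = v/R = 0.008694/4.713 = 0.001845 m/d
t = L/v_c = 289/0.001845 = 156700 d
   = 156700/365 = 429 yr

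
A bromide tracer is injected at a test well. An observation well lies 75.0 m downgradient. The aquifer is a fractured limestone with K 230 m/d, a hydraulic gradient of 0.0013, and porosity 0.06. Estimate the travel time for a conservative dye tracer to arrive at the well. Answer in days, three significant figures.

15.1 days

q = Ki = 230 × 0.0013 = 0.2990 m/d
v = Ki/n = 230·0.0013/0.06 = 4.983 m/d
t = L / v = 75.0 / 4.983 = 15.05 d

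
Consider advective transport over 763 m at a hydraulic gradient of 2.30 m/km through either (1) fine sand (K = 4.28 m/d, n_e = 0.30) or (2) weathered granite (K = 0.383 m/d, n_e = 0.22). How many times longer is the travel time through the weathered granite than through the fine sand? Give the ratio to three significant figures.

8.19

Unit 1 (fine sand): v = 4.28×0.0023/0.30 = 0.03281 m/d, t = 763/0.03281 = 23250 d
Unit 2 (weathered granite): v = 0.383×0.0023/0.22 = 0.004004 m/d, t = 763/0.004004 = 190600 d
t(weathered granite) / t(fine sand) = 190600/23250 = 8.19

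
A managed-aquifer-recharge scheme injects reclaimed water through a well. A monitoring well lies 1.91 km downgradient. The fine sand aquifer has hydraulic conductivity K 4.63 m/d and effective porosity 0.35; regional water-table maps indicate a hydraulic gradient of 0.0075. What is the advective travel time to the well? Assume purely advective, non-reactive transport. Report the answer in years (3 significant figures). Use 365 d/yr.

52.7 years

Specific discharge q = 4.63 × 0.0075 = 0.03473 m/d
v_s = q/n_e = 0.03473/0.35 = 0.09921 m/d
L = 1.91 km = 1910 m
t = L / v = 1910 / 0.09921 = 19250 d
   = 19250 / 365 = 52.7 yr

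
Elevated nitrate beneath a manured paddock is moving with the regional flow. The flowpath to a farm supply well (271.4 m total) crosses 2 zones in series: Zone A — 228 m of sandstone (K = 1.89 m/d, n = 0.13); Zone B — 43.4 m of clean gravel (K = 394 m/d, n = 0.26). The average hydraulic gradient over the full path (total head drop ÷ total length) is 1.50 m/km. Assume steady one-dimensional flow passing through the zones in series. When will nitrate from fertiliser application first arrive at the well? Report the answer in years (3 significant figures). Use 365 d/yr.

33.3 years

Continuity: the same q passes through each zone, so ΔH = q·Σ(L_j/K_j) — the zones act as resistances in series.
Σ(L/K) = 228/1.89 + 43.4/394 = 120.6 + 0.1102 = 120.7 d
K_eq = L_total / Σ(L/K) = 271.4 / 120.7 = 2.248 m/d
q = K_eq · i = 2.248 × 0.0015 = 0.003372 m/d (same in every zone)
Zone A: v = q/n = 0.003372/0.13 = 0.02594 m/d → t_A = 228/0.02594 = 8791 d
Zone B: v = q/n = 0.003372/0.26 = 0.01297 m/d → t_B = 43.4/0.01297 = 3347 d
Total t = 8791 + 3347 = 12140 d
   = 12140 / 365 = 33.3 yr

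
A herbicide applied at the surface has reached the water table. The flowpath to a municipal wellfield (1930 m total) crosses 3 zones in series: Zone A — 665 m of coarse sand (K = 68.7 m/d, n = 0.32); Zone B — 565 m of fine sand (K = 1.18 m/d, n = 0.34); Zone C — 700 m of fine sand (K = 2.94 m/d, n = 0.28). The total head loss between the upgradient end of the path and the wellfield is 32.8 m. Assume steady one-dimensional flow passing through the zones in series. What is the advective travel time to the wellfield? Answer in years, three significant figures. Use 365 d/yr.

36.5 years

Steady 1-D flow in series ⇒ the Darcy flux q is identical in every zone and the zone head losses add (resistances L/K in series).
Σ(L/K) = 665/68.7 + 565/1.18 + 700/2.94 = 9.680 + 478.8 + 238.1 = 726.6 d
q = ΔH / Σ(L/K) = 32.8 / 726.6 = 0.04514 m/d (same in every zone)
Zone A: v = q/n = 0.04514/0.32 = 0.1411 m/d → t_A = 665/0.1411 = 4714 d
Zone B: v = q/n = 0.04514/0.34 = 0.1328 m/d → t_B = 565/0.1328 = 4255 d
Zone C: v = q/n = 0.04514/0.28 = 0.1612 m/d → t_C = 700/0.1612 = 4342 d
Total t = 4714 + 4255 + 4342 = 13310 d
   = 13310 / 365 = 36.5 yr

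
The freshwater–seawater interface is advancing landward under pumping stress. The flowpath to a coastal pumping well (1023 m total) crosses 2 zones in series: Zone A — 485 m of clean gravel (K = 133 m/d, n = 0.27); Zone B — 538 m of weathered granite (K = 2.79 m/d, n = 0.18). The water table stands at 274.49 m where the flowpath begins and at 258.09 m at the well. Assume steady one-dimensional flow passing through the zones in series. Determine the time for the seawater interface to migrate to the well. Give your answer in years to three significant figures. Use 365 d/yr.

7.48 years

Total head drop ΔH = 274.49 − 258.09 = 16.40 m
Continuity: the same q passes through each zone, so ΔH = q·Σ(L_j/K_j) — the zones act as resistances in series.
Σ(L/K) = 485/133 + 538/2.79 = 3.647 + 192.8 = 196.5 d
q = ΔH / Σ(L/K) = 16.40 / 196.5 = 0.08347 m/d (same in every zone)
Zone A: v = q/n = 0.08347/0.27 = 0.3091 m/d → t_A = 485/0.3091 = 1569 d
Zone B: v = q/n = 0.08347/0.18 = 0.4637 m/d → t_B = 538/0.4637 = 1160 d
Total t = 1569 + 1160 = 2729 d
   = 2729 / 365 = 7.48 yr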